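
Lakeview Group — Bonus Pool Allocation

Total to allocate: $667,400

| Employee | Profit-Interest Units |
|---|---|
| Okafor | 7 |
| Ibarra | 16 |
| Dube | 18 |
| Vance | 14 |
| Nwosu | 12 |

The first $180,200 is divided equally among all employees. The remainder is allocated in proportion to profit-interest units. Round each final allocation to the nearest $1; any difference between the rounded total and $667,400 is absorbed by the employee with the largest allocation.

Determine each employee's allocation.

Okafor: $86,941; Ibarra: $152,386; Dube: $166,930; Vance: $137,843; Nwosu: $123,300

First tranche $180,200 split equally: $36,040 each.
Remainder $487,200 by profit-interest units (total 67): Okafor 50,901.49 → $50,901; Ibarra 116,346.27 → $116,346; Dube 130,889.55 → $130,890; Vance 101,802.99 → $101,803; Nwosu 87,259.70 → $87,260.
Totals: Okafor $36,040 + $50,901 = $86,941; Ibarra $36,040 + $116,346 = $152,386; Dube $36,040 + $130,890 = $166,930; Vance $36,040 + $101,803 = $137,843; Nwosu $36,040 + $87,260 = $123,300.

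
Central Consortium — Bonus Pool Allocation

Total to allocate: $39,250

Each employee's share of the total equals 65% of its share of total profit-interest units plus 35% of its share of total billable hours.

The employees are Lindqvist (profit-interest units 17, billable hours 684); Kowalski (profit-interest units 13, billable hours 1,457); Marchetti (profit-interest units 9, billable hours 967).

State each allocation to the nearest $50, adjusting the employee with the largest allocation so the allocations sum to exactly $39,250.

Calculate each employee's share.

Lindqvist: $14,150; Kowalski: $14,950; Marchetti: $10,150

Profit-interest units total 39; billable hours total 3,108.
Blended shares (65% profit-interest units + 35% billable hours): Lindqvist 0.3604; Kowalski 0.3807; Marchetti 0.2589.
Raw shares: Lindqvist 14,144.14; Kowalski 14,944.17; Marchetti 10,161.68.
At nearest $50: Lindqvist $14,150; Kowalski $14,950; Marchetti $10,150. Sum = $39,250.
No rounding difference to absorb.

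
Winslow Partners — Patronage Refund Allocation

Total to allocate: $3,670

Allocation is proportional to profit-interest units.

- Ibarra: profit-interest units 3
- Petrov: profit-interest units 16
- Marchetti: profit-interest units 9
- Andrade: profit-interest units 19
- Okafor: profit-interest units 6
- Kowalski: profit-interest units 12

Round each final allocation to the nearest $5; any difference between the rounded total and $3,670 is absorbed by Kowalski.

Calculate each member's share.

Total profit-interest units = 65.
Proportional shares: Ibarra 3/65 × $3,670 = 169.38; Petrov 16/65 × $3,670 = 903.38; Marchetti 9/65 × $3,670 = 508.15; Andrade 19/65 × $3,670 = 1,072.77; Okafor 6/65 × $3,670 = 338.77; Kowalski 12/65 × $3,670 = 677.54.
At nearest $5: Ibarra $170; Petrov $905; Marchetti $510; Andrade $1,075; Okafor $340; Kowalski $680. Sum = $3,680.
Difference $3,670 − $3,680 = −$10 applied to Kowalski: Kowalski becomes $670.

Ibarra: $170 · Petrov: $905 · Marchetti: $510 · Andrade: $1,075 · Okafor: $340 · Kowalski: $670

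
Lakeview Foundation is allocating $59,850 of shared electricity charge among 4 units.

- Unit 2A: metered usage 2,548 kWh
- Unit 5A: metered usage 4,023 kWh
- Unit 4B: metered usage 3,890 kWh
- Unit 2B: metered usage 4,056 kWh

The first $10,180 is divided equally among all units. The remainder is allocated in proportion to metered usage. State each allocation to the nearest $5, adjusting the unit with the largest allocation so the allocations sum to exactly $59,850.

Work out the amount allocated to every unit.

Unit 2A: $11,265 · Unit 5A: $16,310 · Unit 4B: $15,855 · Unit 2B: $16,420

Equal tier: $10,180 ÷ 4 = $2,545 apiece.
Remainder $49,670 by metered usage (total 14,517): Unit 2A 8,718.00 → $8,720; Unit 5A 13,764.72 → $13,765; Unit 4B 13,309.66 → $13,310; Unit 2B 13,877.63 → $13,880.
Rounding difference −$5 on remainder applied to Unit 2B.
Totals: Unit 2A $2,545 + $8,720 = $11,265; Unit 5A $2,545 + $13,765 = $16,310; Unit 4B $2,545 + $13,310 = $15,855; Unit 2B $2,545 + $13,875 = $16,420.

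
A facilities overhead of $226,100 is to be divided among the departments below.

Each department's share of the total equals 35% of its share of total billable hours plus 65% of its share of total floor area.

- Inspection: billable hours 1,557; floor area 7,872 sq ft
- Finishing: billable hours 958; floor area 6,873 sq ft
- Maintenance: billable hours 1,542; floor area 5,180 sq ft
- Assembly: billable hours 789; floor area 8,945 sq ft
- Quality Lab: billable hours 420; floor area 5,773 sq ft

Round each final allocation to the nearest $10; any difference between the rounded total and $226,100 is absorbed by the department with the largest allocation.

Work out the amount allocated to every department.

Inspection: $56,800; Finishing: $43,550; Maintenance: $45,150; Assembly: $49,800; Quality Lab: $30,800

Billable hours total 5,266; floor area total 34,643.
Composite weights (35% billable hours + 65% floor area): Inspection 0.2512; Finishing 0.1926; Maintenance 0.1997; Assembly 0.2203; Quality Lab 0.1362.
Proportional shares: Inspection 56,793.03; Finishing 43,553.51; Maintenance 45,147.42; Assembly 49,803.84; Quality Lab 30,802.20.
At nearest $10: Inspection $56,790; Finishing $43,550; Maintenance $45,150; Assembly $49,800; Quality Lab $30,800. Sum = $226,090.
Difference $226,100 − $226,090 = +$10 applied to largest allocation (Inspection): Inspection becomes $56,800.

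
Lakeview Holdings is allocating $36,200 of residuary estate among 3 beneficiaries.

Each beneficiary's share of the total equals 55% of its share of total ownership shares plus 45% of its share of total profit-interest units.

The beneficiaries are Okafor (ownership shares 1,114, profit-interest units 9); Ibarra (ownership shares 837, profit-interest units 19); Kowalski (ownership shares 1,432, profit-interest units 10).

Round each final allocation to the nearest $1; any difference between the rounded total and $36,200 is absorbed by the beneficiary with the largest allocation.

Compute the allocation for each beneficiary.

Okafor: $10,414 · Ibarra: $13,071 · Kowalski: $12,715

Totals — ownership shares 3,383, profit-interest units 38.
Combined weights (55% ownership shares + 45% profit-interest units): Okafor 0.2877; Ibarra 0.3611; Kowalski 0.3512.
Proportional shares: Okafor 10,414.39; Ibarra 13,071.00; Kowalski 12,714.60.
After rounding ($1): Okafor $10,414; Ibarra $13,071; Kowalski $12,715. Sum = $36,200.
Rounded total matches; no reconciliation needed.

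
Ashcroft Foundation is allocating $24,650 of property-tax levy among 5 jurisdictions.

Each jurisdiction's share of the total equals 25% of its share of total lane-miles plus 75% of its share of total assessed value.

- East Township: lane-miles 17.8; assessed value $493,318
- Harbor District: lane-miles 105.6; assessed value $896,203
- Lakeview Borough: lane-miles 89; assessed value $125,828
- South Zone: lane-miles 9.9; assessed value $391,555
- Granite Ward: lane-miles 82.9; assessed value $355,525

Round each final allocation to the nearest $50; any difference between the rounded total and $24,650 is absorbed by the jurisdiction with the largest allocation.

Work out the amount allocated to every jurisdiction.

Totals — lane-miles 305.2, assessed value 2,262,429.
Combined weights (25% lane-miles + 75% assessed value): East Township 0.1781; Harbor District 0.3836; Lakeview Borough 0.1146; South Zone 0.1379; Granite Ward 0.1858.
Raw shares: East Township 4,390.57; Harbor District 9,455.59; Lakeview Borough 2,825.27; South Zone 3,399.50; Granite Ward 4,579.07.
At nearest $50: East Township $4,400; Harbor District $9,450; Lakeview Borough $2,850; South Zone $3,400; Granite Ward $4,600. Sum = $24,700.
Difference $24,650 − $24,700 = −$50 applied to largest allocation (Harbor District): Harbor District becomes $9,400.

East Township: $4,400 | Harbor District: $9,400 | Lakeview Borough: $2,850 | South Zone: $3,400 | Granite Ward: $4,600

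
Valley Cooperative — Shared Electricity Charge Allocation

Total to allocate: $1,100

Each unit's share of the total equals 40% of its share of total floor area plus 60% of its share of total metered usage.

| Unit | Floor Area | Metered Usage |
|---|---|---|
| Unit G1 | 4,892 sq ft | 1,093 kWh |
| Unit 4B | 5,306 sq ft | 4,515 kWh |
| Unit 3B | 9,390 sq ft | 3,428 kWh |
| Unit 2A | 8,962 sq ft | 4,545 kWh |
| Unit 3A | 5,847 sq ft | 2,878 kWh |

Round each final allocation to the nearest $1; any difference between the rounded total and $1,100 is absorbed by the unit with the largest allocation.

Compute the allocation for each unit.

Totals — floor area 34,397, metered usage 16,459.
Combined weights (40% floor area + 60% metered usage): Unit G1 0.0967; Unit 4B 0.2263; Unit 3B 0.2342; Unit 2A 0.2699; Unit 3A 0.1729.
Raw shares: Unit G1 106.41; Unit 4B 248.92; Unit 3B 257.58; Unit 2A 296.89; Unit 3A 190.20.
At nearest $1: Unit G1 $106; Unit 4B $249; Unit 3B $258; Unit 2A $297; Unit 3A $190. Sum = $1,100.
Rounded total matches; no reconciliation needed.

Unit G1: $106 · Unit 4B: $249 · Unit 3B: $258 · Unit 2A: $297 · Unit 3A: $190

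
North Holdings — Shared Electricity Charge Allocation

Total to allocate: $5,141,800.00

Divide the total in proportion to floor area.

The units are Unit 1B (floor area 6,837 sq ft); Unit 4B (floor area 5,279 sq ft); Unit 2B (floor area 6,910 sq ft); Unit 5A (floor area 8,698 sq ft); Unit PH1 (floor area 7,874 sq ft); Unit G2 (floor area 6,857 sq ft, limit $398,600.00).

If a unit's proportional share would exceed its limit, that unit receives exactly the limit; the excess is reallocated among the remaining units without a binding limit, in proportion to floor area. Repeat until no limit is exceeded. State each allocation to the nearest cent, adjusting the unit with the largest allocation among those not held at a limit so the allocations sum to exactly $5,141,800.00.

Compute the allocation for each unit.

Unit 1B: $910,985.40; Unit 4B: $703,392.12; Unit 2B: $920,712.17; Unit 5A: $1,158,951.46; Unit PH1: $1,049,158.85; Unit G2: $398,600.00

Combined floor area = 42,455.
Unconstrained shares: Unit 1B 828,041.1400; Unit 4B 639,349.0095; Unit 2B 836,882.2989; Unit 5A 1,053,430.1354; Unit PH1 953,634.0407; Unit G2 830,463.3753.
Capped: Unit G2 ($398,600.00); remaining pool $4,743,200.00 reallocated over remaining floor area 35,598.
Redistributed shares: Unit 1B 910,985.4037 → $910,985.40; Unit 4B 703,392.1232 → $703,392.12; Unit 2B 920,712.1748 → $920,712.17; Unit 5A 1,158,951.4467 → $1,158,951.45; Unit PH1 1,049,158.8516 → $1,049,158.85.
Rounding difference +$0.01 applied to Unit 5A → $1,158,951.46.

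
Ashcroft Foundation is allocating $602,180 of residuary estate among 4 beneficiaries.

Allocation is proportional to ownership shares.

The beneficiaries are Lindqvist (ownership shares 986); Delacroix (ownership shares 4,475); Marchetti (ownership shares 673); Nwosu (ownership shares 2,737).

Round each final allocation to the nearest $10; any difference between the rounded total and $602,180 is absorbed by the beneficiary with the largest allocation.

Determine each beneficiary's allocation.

Lindqvist: $66,930; Delacroix: $303,780; Marchetti: $45,680; Nwosu: $185,790

Total ownership shares = 8,871.
Proportional shares: Lindqvist 986/8,871 × $602,180 = 66,931.52; Delacroix 4,475/8,871 × $602,180 = 303,771.33; Marchetti 673/8,871 × $602,180 = 45,684.49; Nwosu 2,737/8,871 × $602,180 = 185,792.66.
At nearest $10: Lindqvist $66,930; Delacroix $303,770; Marchetti $45,680; Nwosu $185,790. Sum = $602,170.
Difference $602,180 − $602,170 = +$10 applied to largest allocation (Delacroix): Delacroix becomes $303,780.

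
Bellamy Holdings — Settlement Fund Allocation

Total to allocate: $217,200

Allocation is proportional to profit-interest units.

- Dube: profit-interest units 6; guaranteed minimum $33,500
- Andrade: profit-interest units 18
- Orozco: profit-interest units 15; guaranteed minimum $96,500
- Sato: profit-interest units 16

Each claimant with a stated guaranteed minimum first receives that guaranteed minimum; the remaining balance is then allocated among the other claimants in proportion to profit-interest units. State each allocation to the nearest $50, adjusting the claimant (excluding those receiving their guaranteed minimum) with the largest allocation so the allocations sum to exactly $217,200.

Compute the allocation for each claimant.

Fund the minimums — Dube $33,500; Orozco $96,500. Balance $87,200.
Balance split over remaining profit-interest units 34: Andrade 46,164.71 → $46,150; Sato 41,035.29 → $41,050.

Dube: $33,500; Andrade: $46,150; Orozco: $96,500; Sato: $41,050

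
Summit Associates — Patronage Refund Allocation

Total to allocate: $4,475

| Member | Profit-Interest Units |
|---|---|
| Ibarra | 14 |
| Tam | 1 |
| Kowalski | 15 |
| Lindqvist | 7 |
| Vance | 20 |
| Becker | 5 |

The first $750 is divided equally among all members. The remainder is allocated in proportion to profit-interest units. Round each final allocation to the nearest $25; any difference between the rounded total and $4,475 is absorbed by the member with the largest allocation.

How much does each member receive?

Ibarra: $975 | Tam: $175 | Kowalski: $1,025 | Lindqvist: $550 | Vance: $1,325 | Becker: $425

First tranche $750 split equally: $125 each.
Remainder $3,725 by profit-interest units (total 62): Ibarra 841.13 → $850; Tam 60.08 → $50; Kowalski 901.21 → $900; Lindqvist 420.56 → $425; Vance 1,201.61 → $1,200; Becker 300.40 → $300.
Totals: Ibarra $125 + $850 = $975; Tam $125 + $50 = $175; Kowalski $125 + $900 = $1,025; Lindqvist $125 + $425 = $550; Vance $125 + $1,200 = $1,325; Becker $125 + $300 = $425.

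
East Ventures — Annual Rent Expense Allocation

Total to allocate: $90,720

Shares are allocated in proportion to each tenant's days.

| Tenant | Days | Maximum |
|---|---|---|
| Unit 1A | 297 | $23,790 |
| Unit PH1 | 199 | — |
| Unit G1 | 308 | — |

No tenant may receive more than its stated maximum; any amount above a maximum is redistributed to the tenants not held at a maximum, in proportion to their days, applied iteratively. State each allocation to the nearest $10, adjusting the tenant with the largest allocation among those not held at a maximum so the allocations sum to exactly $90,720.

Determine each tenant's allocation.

Combined days = 804.
Pro-rata shares before constraints: Unit 1A 33,512.24; Unit PH1 22,454.33; Unit G1 34,753.43.
Capped: Unit 1A ($23,790); remaining pool $66,930 reallocated over remaining days 507.
Remaining shares: Unit PH1 26,270.36 → $26,270; Unit G1 40,659.64 → $40,660.

Unit 1A: $23,790; Unit PH1: $26,270; Unit G1: $40,660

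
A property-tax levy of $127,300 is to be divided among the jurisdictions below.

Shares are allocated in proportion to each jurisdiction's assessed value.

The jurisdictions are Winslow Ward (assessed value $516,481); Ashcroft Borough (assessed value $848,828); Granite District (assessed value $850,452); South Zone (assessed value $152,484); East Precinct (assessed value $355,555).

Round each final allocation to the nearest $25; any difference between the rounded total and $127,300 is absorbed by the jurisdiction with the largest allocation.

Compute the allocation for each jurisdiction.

Total assessed value = 2,723,800.
Pro-rata amounts: Winslow Ward 516,481/2,723,800 × $127,300 = 24,138.35; Ashcroft Borough 848,828/2,723,800 × $127,300 = 39,670.98; Granite District 850,452/2,723,800 × $127,300 = 39,746.88; South Zone 152,484/2,723,800 × $127,300 = 7,126.52; East Precinct 355,555/2,723,800 × $127,300 = 16,617.28.
At nearest $25: Winslow Ward $24,150; Ashcroft Borough $39,675; Granite District $39,750; South Zone $7,125; East Precinct $16,625. Sum = $127,325.
Difference $127,300 − $127,325 = −$25 applied to largest allocation (Granite District): Granite District becomes $39,725.

Winslow Ward: $24,150 · Ashcroft Borough: $39,675 · Granite District: $39,725 · South Zone: $7,125 · East Precinct: $16,625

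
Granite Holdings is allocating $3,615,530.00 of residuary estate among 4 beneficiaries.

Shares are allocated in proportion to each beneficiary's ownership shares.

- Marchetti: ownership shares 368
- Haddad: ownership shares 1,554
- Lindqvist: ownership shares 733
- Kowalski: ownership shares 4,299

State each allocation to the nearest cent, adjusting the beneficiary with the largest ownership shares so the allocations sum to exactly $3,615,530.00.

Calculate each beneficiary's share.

Ownership shares total: 368 + 1,554 + 733 + 4,299 = 6,954.
Proportional shares: Marchetti 191,330.8944; Haddad 807,957.0923; Lindqvist 381,102.0262; Kowalski 2,235,139.9871.
Rounded to nearest cent: Marchetti $191,330.89; Haddad $807,957.09; Lindqvist $381,102.03; Kowalski $2,235,139.99. Sum = $3,615,530.00.
Sum already equals the total — no adjustment.

Marchetti: $191,330.89 · Haddad: $807,957.09 · Lindqvist: $381,102.03 · Kowalski: $2,235,139.99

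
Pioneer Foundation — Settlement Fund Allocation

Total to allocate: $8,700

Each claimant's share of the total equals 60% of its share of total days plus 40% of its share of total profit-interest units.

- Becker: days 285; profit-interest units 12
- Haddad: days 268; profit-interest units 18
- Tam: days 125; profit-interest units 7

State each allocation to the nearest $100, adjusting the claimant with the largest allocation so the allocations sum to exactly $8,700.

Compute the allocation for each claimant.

Becker: $3,300; Haddad: $3,800; Tam: $1,600

Totals — days 678, profit-interest units 37.
Combined weights (60% days + 40% profit-interest units): Becker 0.3819; Haddad 0.4318; Tam 0.1863.
Proportional shares: Becker 3,322.90; Haddad 3,756.34; Tam 1,620.77.
After rounding ($100): Becker $3,300; Haddad $3,800; Tam $1,600. Sum = $8,700.
Rounded total matches; no reconciliation needed.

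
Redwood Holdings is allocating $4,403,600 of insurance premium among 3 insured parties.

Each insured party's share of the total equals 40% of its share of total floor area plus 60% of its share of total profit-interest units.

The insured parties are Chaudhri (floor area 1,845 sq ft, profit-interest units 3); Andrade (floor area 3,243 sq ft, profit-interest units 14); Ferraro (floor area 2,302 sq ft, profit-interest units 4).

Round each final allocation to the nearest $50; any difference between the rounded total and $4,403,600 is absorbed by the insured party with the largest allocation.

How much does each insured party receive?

Floor area total 7,390; profit-interest units total 21.
Combined weights (40% floor area + 60% profit-interest units): Chaudhri 0.1856; Andrade 0.5755; Ferraro 0.2389.
Unrounded shares: Chaudhri 817,215.54; Andrade 2,534,423.75; Ferraro 1,051,960.71.
At nearest $50: Chaudhri $817,200; Andrade $2,534,400; Ferraro $1,051,950. Sum = $4,403,550.
Difference $4,403,600 − $4,403,550 = +$50 applied to largest allocation (Andrade): Andrade becomes $2,534,450.

Chaudhri: $817,200 | Andrade: $2,534,450 | Ferraro: $1,051,950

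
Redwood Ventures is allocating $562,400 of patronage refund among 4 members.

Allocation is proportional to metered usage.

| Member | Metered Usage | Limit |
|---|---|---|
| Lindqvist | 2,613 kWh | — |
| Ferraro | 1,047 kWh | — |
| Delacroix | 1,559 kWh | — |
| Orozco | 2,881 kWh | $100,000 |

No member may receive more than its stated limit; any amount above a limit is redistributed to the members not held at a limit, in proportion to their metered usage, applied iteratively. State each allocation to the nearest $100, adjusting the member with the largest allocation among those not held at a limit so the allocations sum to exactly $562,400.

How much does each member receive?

Lindqvist: $231,500 | Ferraro: $92,800 | Delacroix: $138,100 | Orozco: $100,000

Total metered usage = 8,100.
Pro-rata shares before constraints: Lindqvist 181,426.07; Ferraro 72,695.41; Delacroix 108,244.64; Orozco 200,033.88.
Cap binds for Orozco ($100,000); remaining pool $462,400 reallocated over remaining metered usage 5,219.
Shares after redistribution: Lindqvist 231,510.10 → $231,500; Ferraro 92,763.52 → $92,800; Delacroix 138,126.38 → $138,100.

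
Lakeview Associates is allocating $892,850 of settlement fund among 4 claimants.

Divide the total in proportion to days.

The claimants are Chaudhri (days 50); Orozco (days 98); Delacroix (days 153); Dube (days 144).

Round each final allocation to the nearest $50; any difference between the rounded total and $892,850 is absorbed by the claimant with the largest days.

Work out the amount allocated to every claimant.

Chaudhri: $100,300 · Orozco: $196,650 · Delacroix: $307,000 · Dube: $288,900

Combined days = 50 + 98 + 153 + 144 = 445.
Unrounded shares: Chaudhri 100,320.22; Orozco 196,627.64; Delacroix 306,979.89; Dube 288,922.25.
Rounded to nearest $50: Chaudhri $100,300; Orozco $196,650; Delacroix $307,000; Dube $288,900. Sum = $892,850.
No rounding difference to absorb.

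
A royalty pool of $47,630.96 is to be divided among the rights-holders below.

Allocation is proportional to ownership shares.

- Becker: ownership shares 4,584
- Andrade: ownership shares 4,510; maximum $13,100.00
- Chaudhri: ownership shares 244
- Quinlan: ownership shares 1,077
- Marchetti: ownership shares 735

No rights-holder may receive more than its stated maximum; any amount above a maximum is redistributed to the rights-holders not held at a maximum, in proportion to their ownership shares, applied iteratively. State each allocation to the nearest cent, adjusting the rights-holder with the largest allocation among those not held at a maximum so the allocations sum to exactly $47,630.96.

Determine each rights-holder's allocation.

Ownership shares total: 11,150.
Unconstrained shares: Becker 19,582.0915; Andrade 19,265.9757; Chaudhri 1,042.3277; Quinlan 4,600.7663; Marchetti 3,139.7987.
Held at cap: Andrade ($13,100.00); remaining pool $34,530.96 reallocated over remaining ownership shares 6,640.
Shares after redistribution: Becker 23,838.8435 → $23,838.84; Chaudhri 1,268.9088 → $1,268.91; Quinlan 5,600.8801 → $5,600.88; Marchetti 3,822.3277 → $3,822.33.

Becker: $23,838.84; Andrade: $13,100.00; Chaudhri: $1,268.91; Quinlan: $5,600.88; Marchetti: $3,822.33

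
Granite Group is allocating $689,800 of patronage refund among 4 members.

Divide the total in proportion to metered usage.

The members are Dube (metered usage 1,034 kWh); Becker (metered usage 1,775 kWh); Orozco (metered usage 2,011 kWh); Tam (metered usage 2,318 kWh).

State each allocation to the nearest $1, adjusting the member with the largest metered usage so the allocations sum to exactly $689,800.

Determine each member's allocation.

Metered usage total: 7,138.
Unrounded shares: Dube 1,034/7,138 × $689,800 = 99,923.40; Becker 1,775/7,138 × $689,800 = 171,531.94; Orozco 2,011/7,138 × $689,800 = 194,338.44; Tam 2,318/7,138 × $689,800 = 224,006.22.
After rounding ($1): Dube $99,923; Becker $171,532; Orozco $194,338; Tam $224,006. Sum = $689,799.
Difference $689,800 − $689,799 = +$1 applied to largest metered usage (Tam): Tam becomes $224,007.

Dube: $99,923 · Becker: $171,532 · Orozco: $194,338 · Tam: $224,007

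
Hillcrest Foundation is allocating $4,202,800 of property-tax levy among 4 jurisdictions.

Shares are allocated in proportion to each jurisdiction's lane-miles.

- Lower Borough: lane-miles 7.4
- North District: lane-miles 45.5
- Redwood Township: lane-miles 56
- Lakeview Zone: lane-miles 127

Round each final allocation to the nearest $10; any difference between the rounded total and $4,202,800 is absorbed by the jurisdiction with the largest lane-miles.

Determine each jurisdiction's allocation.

Total lane-miles = 235.9.
Unrounded shares: Lower Borough 7.4/235.9 × $4,202,800 = 131,838.58; North District 45.5/235.9 × $4,202,800 = 810,629.08; Redwood Township 56/235.9 × $4,202,800 = 997,697.33; Lakeview Zone 127/235.9 × $4,202,800 = 2,262,635.01.
At nearest $10: Lower Borough $131,840; North District $810,630; Redwood Township $997,700; Lakeview Zone $2,262,640. Sum = $4,202,810.
Difference $4,202,800 − $4,202,810 = −$10 applied to largest lane-miles (Lakeview Zone): Lakeview Zone becomes $2,262,630.

Lower Borough: $131,840 · North District: $810,630 · Redwood Township: $997,700 · Lakeview Zone: $2,262,630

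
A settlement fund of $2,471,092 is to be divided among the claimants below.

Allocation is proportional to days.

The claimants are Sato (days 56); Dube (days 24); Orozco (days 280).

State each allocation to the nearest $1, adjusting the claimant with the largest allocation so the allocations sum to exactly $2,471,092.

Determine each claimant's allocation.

Sato: $384,392 · Dube: $164,739 · Orozco: $1,921,961

Combined days = 360.
Pro-rata amounts: Sato 56/360 × $2,471,092 = 384,392.09; Dube 24/360 × $2,471,092 = 164,739.47; Orozco 280/360 × $2,471,092 = 1,921,960.44.
At nearest $1: Sato $384,392; Dube $164,739; Orozco $1,921,960. Sum = $2,471,091.
Difference $2,471,092 − $2,471,091 = +$1 applied to largest allocation (Orozco): Orozco becomes $1,921,961.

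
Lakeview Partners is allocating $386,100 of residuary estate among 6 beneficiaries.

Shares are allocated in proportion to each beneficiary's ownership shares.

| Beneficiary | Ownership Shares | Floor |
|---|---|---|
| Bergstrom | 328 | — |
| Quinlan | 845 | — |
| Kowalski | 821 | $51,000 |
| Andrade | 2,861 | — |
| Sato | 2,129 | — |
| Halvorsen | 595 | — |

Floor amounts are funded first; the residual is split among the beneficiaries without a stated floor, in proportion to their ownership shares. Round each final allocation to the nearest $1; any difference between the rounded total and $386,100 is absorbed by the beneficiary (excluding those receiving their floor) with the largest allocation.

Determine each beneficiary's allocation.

Bergstrom: $16,264; Quinlan: $41,900; Kowalski: $51,000; Andrade: $141,865; Sato: $105,568; Halvorsen: $29,503

Minimums first: Kowalski $51,000. Residual $335,100.
Residual split over remaining ownership shares 6,758: Bergstrom 16,264.10 → $16,264; Quinlan 41,899.90 → $41,900; Andrade 141,864.62 → $141,865; Sato 105,567.90 → $105,568; Halvorsen 29,503.48 → $29,503.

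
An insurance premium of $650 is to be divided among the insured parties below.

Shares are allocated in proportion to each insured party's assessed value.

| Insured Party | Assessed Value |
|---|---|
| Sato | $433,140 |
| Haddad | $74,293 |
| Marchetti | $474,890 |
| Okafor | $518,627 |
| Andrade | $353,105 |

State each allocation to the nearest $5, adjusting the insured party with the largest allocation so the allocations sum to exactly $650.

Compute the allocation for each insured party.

Assessed value total: 1,854,055.
Raw shares: Sato 433,140/1,854,055 × $650 = 151.85; Haddad 74,293/1,854,055 × $650 = 26.05; Marchetti 474,890/1,854,055 × $650 = 166.49; Okafor 518,627/1,854,055 × $650 = 181.82; Andrade 353,105/1,854,055 × $650 = 123.79.
After rounding ($5): Sato $150; Haddad $25; Marchetti $165; Okafor $180; Andrade $125. Sum = $645.
Difference $650 − $645 = +$5 applied to largest allocation (Okafor): Okafor becomes $185.

Sato: $150 · Haddad: $25 · Marchetti: $165 · Okafor: $185 · Andrade: $125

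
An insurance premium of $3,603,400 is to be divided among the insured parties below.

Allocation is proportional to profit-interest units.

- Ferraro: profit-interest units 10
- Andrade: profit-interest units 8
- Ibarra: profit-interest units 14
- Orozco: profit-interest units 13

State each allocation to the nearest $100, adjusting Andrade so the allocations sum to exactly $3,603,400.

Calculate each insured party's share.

Profit-interest units total: 45.
Raw shares: Ferraro 10/45 × $3,603,400 = 800,755.56; Andrade 8/45 × $3,603,400 = 640,604.44; Ibarra 14/45 × $3,603,400 = 1,121,057.78; Orozco 13/45 × $3,603,400 = 1,040,982.22.
After rounding ($100): Ferraro $800,800; Andrade $640,600; Ibarra $1,121,100; Orozco $1,041,000. Sum = $3,603,500.
Difference $3,603,400 − $3,603,500 = −$100 applied to Andrade: Andrade becomes $640,500.

Ferraro: $800,800 | Andrade: $640,500 | Ibarra: $1,121,100 | Orozco: $1,041,000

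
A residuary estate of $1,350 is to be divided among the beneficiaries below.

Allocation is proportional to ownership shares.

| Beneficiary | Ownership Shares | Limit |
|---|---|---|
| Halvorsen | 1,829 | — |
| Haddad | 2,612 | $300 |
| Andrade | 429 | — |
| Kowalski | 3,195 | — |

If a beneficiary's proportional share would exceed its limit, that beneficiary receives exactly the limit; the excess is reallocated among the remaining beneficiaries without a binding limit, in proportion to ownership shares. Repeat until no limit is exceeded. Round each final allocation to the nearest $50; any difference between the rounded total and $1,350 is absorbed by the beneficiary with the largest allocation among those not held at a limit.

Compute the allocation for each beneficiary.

Total ownership shares = 8,065.
Unconstrained shares: Halvorsen 306.16; Haddad 437.22; Andrade 71.81; Kowalski 534.81.
Held at cap: Haddad ($300); remaining pool $1,050 reallocated over remaining ownership shares 5,453.
Shares after redistribution: Halvorsen 352.18 → $350; Andrade 82.61 → $100; Kowalski 615.21 → $600.

Halvorsen: $350 · Haddad: $300 · Andrade: $100 · Kowalski: $600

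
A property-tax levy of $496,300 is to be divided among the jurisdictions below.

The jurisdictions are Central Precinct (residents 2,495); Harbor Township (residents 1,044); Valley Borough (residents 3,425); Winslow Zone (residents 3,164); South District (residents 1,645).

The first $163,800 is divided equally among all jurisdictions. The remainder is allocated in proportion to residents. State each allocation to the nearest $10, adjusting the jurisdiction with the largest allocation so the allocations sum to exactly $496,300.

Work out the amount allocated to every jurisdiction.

Central Precinct: $103,230 | Harbor Township: $62,250 | Valley Borough: $129,480 | Winslow Zone: $122,120 | South District: $79,220

First tranche $163,800 split equally: $32,760 each.
Remainder $332,500 by residents (total 11,773): Central Precinct 70,465.26 → $70,470; Harbor Township 29,485.26 → $29,490; Valley Borough 96,730.87 → $96,730; Winslow Zone 89,359.55 → $89,360; South District 46,459.06 → $46,460.
Rounding difference −$10 on remainder applied to Valley Borough.
Totals: Central Precinct $32,760 + $70,470 = $103,230; Harbor Township $32,760 + $29,490 = $62,250; Valley Borough $32,760 + $96,720 = $129,480; Winslow Zone $32,760 + $89,360 = $122,120; South District $32,760 + $46,460 = $79,220.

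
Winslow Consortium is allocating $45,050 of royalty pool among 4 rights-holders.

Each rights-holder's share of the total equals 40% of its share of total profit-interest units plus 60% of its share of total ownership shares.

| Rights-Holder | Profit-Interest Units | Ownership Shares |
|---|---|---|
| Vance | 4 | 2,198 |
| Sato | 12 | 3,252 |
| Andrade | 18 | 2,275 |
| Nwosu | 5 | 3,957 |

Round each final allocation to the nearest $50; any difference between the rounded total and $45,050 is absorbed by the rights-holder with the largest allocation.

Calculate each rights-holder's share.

Vance: $6,950 | Sato: $13,050 | Andrade: $13,600 | Nwosu: $11,450

Profit-interest units total 39; ownership shares total 11,682.
Composite weights (40% profit-interest units + 60% ownership shares): Vance 0.1539; Sato 0.2901; Andrade 0.3015; Nwosu 0.2545.
Proportional shares: Vance 6,933.97; Sato 13,069.15; Andrade 13,580.85; Nwosu 11,466.03.
At nearest $50: Vance $6,950; Sato $13,050; Andrade $13,600; Nwosu $11,450. Sum = $45,050.
Rounded total matches; no reconciliation needed.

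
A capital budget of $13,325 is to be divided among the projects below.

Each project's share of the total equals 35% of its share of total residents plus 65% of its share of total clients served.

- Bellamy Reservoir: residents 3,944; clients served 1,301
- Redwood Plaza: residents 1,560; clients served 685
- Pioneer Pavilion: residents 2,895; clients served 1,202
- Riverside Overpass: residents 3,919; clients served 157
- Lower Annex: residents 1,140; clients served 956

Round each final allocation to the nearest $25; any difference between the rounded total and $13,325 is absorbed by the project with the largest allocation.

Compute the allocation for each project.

Bellamy Reservoir: $3,975 · Redwood Plaza: $1,925 · Pioneer Pavilion: $3,425 · Riverside Overpass: $1,675 · Lower Annex: $2,325

Residents total 13,458; clients served total 4,301.
Composite weights (35% residents + 65% clients served): Bellamy Reservoir 0.2992; Redwood Plaza 0.1441; Pioneer Pavilion 0.2569; Riverside Overpass 0.1256; Lower Annex 0.1741.
Proportional shares: Bellamy Reservoir 3,986.68; Redwood Plaza 1,920.04; Pioneer Pavilion 3,423.80; Riverside Overpass 1,674.26; Lower Annex 2,320.23.
Rounded to nearest $25: Bellamy Reservoir $3,975; Redwood Plaza $1,925; Pioneer Pavilion $3,425; Riverside Overpass $1,675; Lower Annex $2,325. Sum = $13,325.
No rounding difference to absorb.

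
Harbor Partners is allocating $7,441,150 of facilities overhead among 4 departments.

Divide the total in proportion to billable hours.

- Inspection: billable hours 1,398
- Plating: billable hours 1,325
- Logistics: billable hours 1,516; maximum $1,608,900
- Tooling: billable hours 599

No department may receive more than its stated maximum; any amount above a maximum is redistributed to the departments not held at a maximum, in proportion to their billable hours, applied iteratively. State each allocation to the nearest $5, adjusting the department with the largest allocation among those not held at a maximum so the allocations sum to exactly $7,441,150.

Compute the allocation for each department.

Inspection: $2,454,390 | Plating: $2,326,230 | Logistics: $1,608,900 | Tooling: $1,051,630

Sum of billable hours: 4,838.
Pro-rata shares before constraints: Inspection 2,150,212.42; Plating 2,037,933.81; Logistics 2,331,703.89; Tooling 921,299.89.
Capped: Logistics ($1,608,900); residual $5,832,250 reallocated over remaining billable hours 3,322.
Shares after redistribution: Inspection 2,454,390.58 → $2,454,390; Plating 2,326,228.55 → $2,326,230; Tooling 1,051,630.87 → $1,051,630.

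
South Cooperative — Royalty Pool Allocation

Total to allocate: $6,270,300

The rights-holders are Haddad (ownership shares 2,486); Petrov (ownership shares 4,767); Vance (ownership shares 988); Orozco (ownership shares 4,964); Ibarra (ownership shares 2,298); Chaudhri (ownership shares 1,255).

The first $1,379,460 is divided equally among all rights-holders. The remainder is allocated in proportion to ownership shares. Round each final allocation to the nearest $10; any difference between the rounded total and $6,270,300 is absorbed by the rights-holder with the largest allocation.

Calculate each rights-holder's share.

$1,379,460 shared equally gives $229,910 per rights-holder.
Remainder $4,890,840 by ownership shares (total 16,758): Haddad 725,541.73 → $725,540; Petrov 1,391,253.98 → $1,391,250; Vance 288,348.84 → $288,350; Orozco 1,448,748.64 → $1,448,750; Ibarra 670,673.73 → $670,670; Chaudhri 366,273.08 → $366,270.
Rounding difference +$10 on remainder applied to Orozco.
Totals: Haddad $229,910 + $725,540 = $955,450; Petrov $229,910 + $1,391,250 = $1,621,160; Vance $229,910 + $288,350 = $518,260; Orozco $229,910 + $1,448,760 = $1,678,670; Ibarra $229,910 + $670,670 = $900,580; Chaudhri $229,910 + $366,270 = $596,180.

Haddad: $955,450 | Petrov: $1,621,160 | Vance: $518,260 | Orozco: $1,678,670 | Ibarra: $900,580 | Chaudhri: $596,180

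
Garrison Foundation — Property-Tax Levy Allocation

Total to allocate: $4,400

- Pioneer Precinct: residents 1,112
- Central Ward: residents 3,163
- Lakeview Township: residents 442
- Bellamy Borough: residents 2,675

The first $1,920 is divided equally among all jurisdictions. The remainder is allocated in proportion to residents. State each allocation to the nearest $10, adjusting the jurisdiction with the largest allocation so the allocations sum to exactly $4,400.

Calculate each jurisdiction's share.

Equal tier: $1,920 ÷ 4 = $480 apiece.
Remainder $2,480 by residents (total 7,392): Pioneer Precinct 373.07 → $370; Central Ward 1,061.18 → $1,060; Lakeview Township 148.29 → $150; Bellamy Borough 897.46 → $900.
Totals: Pioneer Precinct $480 + $370 = $850; Central Ward $480 + $1,060 = $1,540; Lakeview Township $480 + $150 = $630; Bellamy Borough $480 + $900 = $1,380.

Pioneer Precinct: $850 · Central Ward: $1,540 · Lakeview Township: $630 · Bellamy Borough: $1,380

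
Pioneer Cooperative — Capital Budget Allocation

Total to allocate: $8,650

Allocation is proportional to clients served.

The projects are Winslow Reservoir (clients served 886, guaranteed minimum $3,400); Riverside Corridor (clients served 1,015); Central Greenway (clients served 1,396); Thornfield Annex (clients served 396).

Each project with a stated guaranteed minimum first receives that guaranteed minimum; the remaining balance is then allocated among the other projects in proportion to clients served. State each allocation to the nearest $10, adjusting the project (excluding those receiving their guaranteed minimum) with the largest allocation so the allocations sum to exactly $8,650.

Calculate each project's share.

Minimums first: Winslow Reservoir $3,400. Residual $5,250.
Residual split over remaining clients served 2,807: Riverside Corridor 1,898.38 → $1,900; Central Greenway 2,610.97 → $2,610; Thornfield Annex 740.65 → $740.

Winslow Reservoir: $3,400; Riverside Corridor: $1,900; Central Greenway: $2,610; Thornfield Annex: $740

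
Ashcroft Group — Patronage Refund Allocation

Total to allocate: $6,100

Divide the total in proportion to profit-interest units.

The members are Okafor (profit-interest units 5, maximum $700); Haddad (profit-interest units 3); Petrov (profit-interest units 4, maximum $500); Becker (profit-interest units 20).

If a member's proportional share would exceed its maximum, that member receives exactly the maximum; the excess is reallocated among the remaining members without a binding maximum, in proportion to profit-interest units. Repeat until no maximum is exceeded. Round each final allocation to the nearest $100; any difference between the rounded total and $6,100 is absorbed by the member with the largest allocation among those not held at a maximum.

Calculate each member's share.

Profit-interest units total: 32.
Pro-rata shares before constraints: Okafor 953.12; Haddad 571.88; Petrov 762.50; Becker 3,812.50.
Held at cap: Okafor ($700), Petrov ($500); balance $4,900 reallocated over remaining profit-interest units 23.
Remaining shares: Haddad 639.13 → $600; Becker 4,260.87 → $4,300.

Okafor: $700; Haddad: $600; Petrov: $500; Becker: $4,300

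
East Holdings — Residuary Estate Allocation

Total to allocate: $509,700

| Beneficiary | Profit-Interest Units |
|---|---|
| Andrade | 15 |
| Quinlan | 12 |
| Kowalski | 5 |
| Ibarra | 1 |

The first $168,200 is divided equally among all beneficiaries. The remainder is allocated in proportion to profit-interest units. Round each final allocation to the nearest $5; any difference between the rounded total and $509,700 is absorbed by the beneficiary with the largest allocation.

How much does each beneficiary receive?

$168,200 shared equally gives $42,050 per beneficiary.
Remainder $341,500 by profit-interest units (total 33): Andrade 155,227.27 → $155,225; Quinlan 124,181.82 → $124,180; Kowalski 51,742.42 → $51,740; Ibarra 10,348.48 → $10,350.
Rounding difference +$5 on remainder applied to Andrade.
Totals: Andrade $42,050 + $155,230 = $197,280; Quinlan $42,050 + $124,180 = $166,230; Kowalski $42,050 + $51,740 = $93,790; Ibarra $42,050 + $10,350 = $52,400.

Andrade: $197,280 | Quinlan: $166,230 | Kowalski: $93,790 | Ibarra: $52,400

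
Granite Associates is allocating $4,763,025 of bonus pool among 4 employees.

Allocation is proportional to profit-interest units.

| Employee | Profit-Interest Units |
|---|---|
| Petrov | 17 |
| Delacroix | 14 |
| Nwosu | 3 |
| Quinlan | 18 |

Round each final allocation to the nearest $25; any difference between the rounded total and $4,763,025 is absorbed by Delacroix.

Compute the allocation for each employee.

Total profit-interest units = 52.
Proportional shares: Petrov 17/52 × $4,763,025 = 1,557,142.79; Delacroix 14/52 × $4,763,025 = 1,282,352.88; Nwosu 3/52 × $4,763,025 = 274,789.90; Quinlan 18/52 × $4,763,025 = 1,648,739.42.
At nearest $25: Petrov $1,557,150; Delacroix $1,282,350; Nwosu $274,800; Quinlan $1,648,750. Sum = $4,763,050.
Difference $4,763,025 − $4,763,050 = −$25 applied to Delacroix: Delacroix becomes $1,282,325.

Petrov: $1,557,150 · Delacroix: $1,282,325 · Nwosu: $274,800 · Quinlan: $1,648,750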